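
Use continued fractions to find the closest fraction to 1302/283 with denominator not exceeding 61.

Expand x = 1302/283 as a continued fraction with the Euclidean algorithm:
  1302 = 4*283 + 170, so a_0 = 4.
  283 = 1*170 + 113, so a_1 = 1.
  170 = 1*113 + 57, so a_2 = 1.
  113 = 1*57 + 56, so a_3 = 1.
  57 = 1*56 + 1, so a_4 = 1.
  56 = 56*1 + 0, so a_5 = 56.
so x = [4; 1, 1, 1, 1, 56].
Convergents (p_i = a_i*p_{i-1} + p_{i-2}, q_i = a_i*q_{i-1} + q_{i-2} with p_{-2}=0, p_{-1}=1, q_{-2}=1, q_{-1}=0), until the denominator exceeds 61:
  i=0: a_0=4, p_0 = 4*1 + 0 = 4, q_0 = 4*0 + 1 = 1.
  i=1: a_1=1, p_1 = 1*4 + 1 = 5, q_1 = 1*1 + 0 = 1.
  i=2: a_2=1, p_2 = 1*5 + 4 = 9, q_2 = 1*1 + 1 = 2.
  i=3: a_3=1, p_3 = 1*9 + 5 = 14, q_3 = 1*2 + 1 = 3.
  i=4: a_4=1, p_4 = 1*14 + 9 = 23, q_4 = 1*3 + 2 = 5.
  i=5: a_5=56, p_5 = 56*23 + 14 = 1302, q_5 = 56*5 + 3 = 283.
q_5 = 283 > 61, so the last convergent with denominator <= 61 is p_4/q_4 = 23/5.
The closest fraction with denominator <= 61 is either p_4/q_4 or the intermediate fraction (k*p_4 + p_3)/(k*q_4 + q_3) with the largest k >= 1 whose denominator stays <= 61; these approach x as k grows, and every other convergent or intermediate fraction in range is farther away.
Largest k: floor((61 - q_3)/q_4) = floor((61 - 3)/5) = 11.
That gives (11*23 + 14)/(11*5 + 3) = 267/58.
Compare the errors: |x - 23/5| = |1302*5 - 23*283|/(283*5) = 1/1415, and |x - 267/58| = |1302*58 - 267*283|/(283*58) = 45/16414.
Cross-multiplying, 1*16414 = 16414 < 63675 = 45*1415, so 1/1415 is smaller: the convergent 23/5 is closer to x than 267/58.

23/5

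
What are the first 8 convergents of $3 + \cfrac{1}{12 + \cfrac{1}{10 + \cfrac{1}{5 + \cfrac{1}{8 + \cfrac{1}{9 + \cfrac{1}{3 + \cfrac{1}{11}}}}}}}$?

3/1, 37/12, 373/121, 1902/617, 15589/5057, 142203/46130, 442198/143447, 5006381/1624047

Using the convergent recurrence p_i = a_i*p_{i-1} + p_{i-2}, q_i = a_i*q_{i-1} + q_{i-2} with p_{-2}=0, p_{-1}=1, q_{-2}=1, q_{-1}=0:
  i=0: a_0=3, p_0 = 3*1 + 0 = 3, q_0 = 3*0 + 1 = 1.
  i=1: a_1=12, p_1 = 12*3 + 1 = 37, q_1 = 12*1 + 0 = 12.
  i=2: a_2=10, p_2 = 10*37 + 3 = 373, q_2 = 10*12 + 1 = 121.
  i=3: a_3=5, p_3 = 5*373 + 37 = 1902, q_3 = 5*121 + 12 = 617.
  i=4: a_4=8, p_4 = 8*1902 + 373 = 15589, q_4 = 8*617 + 121 = 5057.
  i=5: a_5=9, p_5 = 9*15589 + 1902 = 142203, q_5 = 9*5057 + 617 = 46130.
  i=6: a_6=3, p_6 = 3*142203 + 15589 = 442198, q_6 = 3*46130 + 5057 = 143447.
  i=7: a_7=11, p_7 = 11*442198 + 142203 = 5006381, q_7 = 11*143447 + 46130 = 1624047.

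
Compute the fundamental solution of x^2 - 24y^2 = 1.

(x, y) = (5, 1)

First expand sqrt(24) as a continued fraction. With x_i = (sqrt(24) + m_i)/d_i and (m_0, d_0) = (0, 1): a_0 = floor(sqrt(24)) = 4, since 4^2 = 16 <= 24 < 25 = 5^2.
Iterate m_{i+1} = d_i*a_i - m_i, d_{i+1} = (24 - m_{i+1}^2)/d_i, a_{i+1} = floor((a_0 + m_{i+1})/d_{i+1}):
  m_1 = 1*4 - 0 = 4, d_1 = (24 - 4^2)/1 = 8/1 = 8, a_1 = floor((4 + 4)/8) = 1.
  m_2 = 8*1 - 4 = 4, d_2 = (24 - 4^2)/8 = 8/8 = 1, a_2 = floor((4 + 4)/1) = 8.
  m_3 = 1*8 - 4 = 4, d_3 = (24 - 4^2)/1 = 8/1 = 8: (m_3, d_3) = (m_1, d_1) = (4, 8), so from here the quotients repeat a_1, a_2; the period length is 2.
So sqrt(24) = [4; (1, 8)] with period length k = 2.
k is even, so the fundamental solution of x^2 - 24y^2 = 1 is (p_{k-1}, q_{k-1}) = (p_1, q_1); compute convergents through index 1.
Convergents (p_i = a_i*p_{i-1} + p_{i-2}, q_i = a_i*q_{i-1} + q_{i-2} with p_{-2}=0, p_{-1}=1, q_{-2}=1, q_{-1}=0):
  i=0: a_0=4, p_0 = 4*1 + 0 = 4, q_0 = 4*0 + 1 = 1.
  i=1: a_1=1, p_1 = 1*4 + 1 = 5, q_1 = 1*1 + 0 = 1.
Check: 5^2 - 24*1^2 = 25 - 24 = 1, so (x, y) = (5, 1) solves the equation, and by the theorem it is the least positive solution.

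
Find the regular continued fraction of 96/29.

[3; 3, 4, 2]

Run the Euclidean algorithm on 96 and 29; the successive quotients are the partial quotients a_0, a_1, ... (each step inverts the fractional part left over by the previous one):
  96 = 3*29 + 9, so a_0 = 3.
  29 = 3*9 + 2, so a_1 = 3.
  9 = 4*2 + 1, so a_2 = 4.
  2 = 2*1 + 0, so a_3 = 2.
The remainder reaches 0 after 4 divisions, so the expansion has 4 partial quotients, read off in order.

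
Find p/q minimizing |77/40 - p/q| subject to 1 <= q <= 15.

Expand x = 77/40 as a continued fraction with the Euclidean algorithm:
  77 = 1*40 + 37, so a_0 = 1.
  40 = 1*37 + 3, so a_1 = 1.
  37 = 12*3 + 1, so a_2 = 12.
  3 = 3*1 + 0, so a_3 = 3.
so x = [1; 1, 12, 3].
Convergents (p_i = a_i*p_{i-1} + p_{i-2}, q_i = a_i*q_{i-1} + q_{i-2} with p_{-2}=0, p_{-1}=1, q_{-2}=1, q_{-1}=0), until the denominator exceeds 15:
  i=0: a_0=1, p_0 = 1*1 + 0 = 1, q_0 = 1*0 + 1 = 1.
  i=1: a_1=1, p_1 = 1*1 + 1 = 2, q_1 = 1*1 + 0 = 1.
  i=2: a_2=12, p_2 = 12*2 + 1 = 25, q_2 = 12*1 + 1 = 13.
  i=3: a_3=3, p_3 = 3*25 + 2 = 77, q_3 = 3*13 + 1 = 40.
q_3 = 40 > 15, so the last convergent with denominator <= 15 is p_2/q_2 = 25/13.
The closest fraction with denominator <= 15 is either p_2/q_2 or the intermediate fraction (k*p_2 + p_1)/(k*q_2 + q_1) with the largest k >= 1 whose denominator stays <= 15; these approach x as k grows, and every other convergent or intermediate fraction in range is farther away.
Largest k: floor((15 - q_1)/q_2) = floor((15 - 1)/13) = 1.
That gives (1*25 + 2)/(1*13 + 1) = 27/14.
Compare the errors: |x - 25/13| = |77*13 - 25*40|/(40*13) = 1/520, and |x - 27/14| = |77*14 - 27*40|/(40*14) = 2/560.
Cross-multiplying, 1*560 = 560 < 1040 = 2*520, so 1/520 is smaller: the convergent 25/13 is closer to x than 27/14.

25/13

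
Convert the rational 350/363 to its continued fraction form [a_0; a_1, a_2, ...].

Run the Euclidean algorithm on 350 and 363; the successive quotients are the partial quotients a_0, a_1, ... (each step inverts the fractional part left over by the previous one):
  350 = 0*363 + 350, so a_0 = 0.
  363 = 1*350 + 13, so a_1 = 1.
  350 = 26*13 + 12, so a_2 = 26.
  13 = 1*12 + 1, so a_3 = 1.
  12 = 12*1 + 0, so a_4 = 12.
The remainder reaches 0 after 5 divisions, so the expansion has 5 partial quotients, read off in order.

[0; 1, 26, 1, 12]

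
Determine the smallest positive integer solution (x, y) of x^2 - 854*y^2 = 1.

First expand sqrt(854) as a continued fraction. With x_i = (sqrt(854) + m_i)/d_i and (m_0, d_0) = (0, 1): a_0 = floor(sqrt(854)) = 29, since 29^2 = 841 <= 854 < 900 = 30^2.
Iterate m_{i+1} = d_i*a_i - m_i, d_{i+1} = (854 - m_{i+1}^2)/d_i, a_{i+1} = floor((a_0 + m_{i+1})/d_{i+1}):
  m_1 = 1*29 - 0 = 29, d_1 = (854 - 29^2)/1 = 13/1 = 13, a_1 = floor((29 + 29)/13) = 4.
  m_2 = 13*4 - 29 = 23, d_2 = (854 - 23^2)/13 = 325/13 = 25, a_2 = floor((29 + 23)/25) = 2.
  m_3 = 25*2 - 23 = 27, d_3 = (854 - 27^2)/25 = 125/25 = 5, a_3 = floor((29 + 27)/5) = 11.
  m_4 = 5*11 - 27 = 28, d_4 = (854 - 28^2)/5 = 70/5 = 14, a_4 = floor((29 + 28)/14) = 4.
  m_5 = 14*4 - 28 = 28, d_5 = (854 - 28^2)/14 = 70/14 = 5, a_5 = floor((29 + 28)/5) = 11.
  m_6 = 5*11 - 28 = 27, d_6 = (854 - 27^2)/5 = 125/5 = 25, a_6 = floor((29 + 27)/25) = 2.
  m_7 = 25*2 - 27 = 23, d_7 = (854 - 23^2)/25 = 325/25 = 13, a_7 = floor((29 + 23)/13) = 4.
  m_8 = 13*4 - 23 = 29, d_8 = (854 - 29^2)/13 = 13/13 = 1, a_8 = floor((29 + 29)/1) = 58.
  m_9 = 1*58 - 29 = 29, d_9 = (854 - 29^2)/1 = 13/1 = 13: (m_9, d_9) = (m_1, d_1) = (29, 13), so from here the quotients repeat a_1, ..., a_8; the period length is 8.
So sqrt(854) = [29; (4, 2, 11, 4, 11, 2, 4, 58)] with period length k = 8.
k is even, so the fundamental solution of x^2 - 854y^2 = 1 is (p_{k-1}, q_{k-1}) = (p_7, q_7); compute convergents through index 7.
Convergents (p_i = a_i*p_{i-1} + p_{i-2}, q_i = a_i*q_{i-1} + q_{i-2} with p_{-2}=0, p_{-1}=1, q_{-2}=1, q_{-1}=0):
  i=0: a_0=29, p_0 = 29*1 + 0 = 29, q_0 = 29*0 + 1 = 1.
  i=1: a_1=4, p_1 = 4*29 + 1 = 117, q_1 = 4*1 + 0 = 4.
  i=2: a_2=2, p_2 = 2*117 + 29 = 263, q_2 = 2*4 + 1 = 9.
  i=3: a_3=11, p_3 = 11*263 + 117 = 3010, q_3 = 11*9 + 4 = 103.
  i=4: a_4=4, p_4 = 4*3010 + 263 = 12303, q_4 = 4*103 + 9 = 421.
  i=5: a_5=11, p_5 = 11*12303 + 3010 = 138343, q_5 = 11*421 + 103 = 4734.
  i=6: a_6=2, p_6 = 2*138343 + 12303 = 288989, q_6 = 2*4734 + 421 = 9889.
  i=7: a_7=4, p_7 = 4*288989 + 138343 = 1294299, q_7 = 4*9889 + 4734 = 44290.
Check: 1294299^2 - 854*44290^2 = 1675209901401 - 1675209901400 = 1, so (x, y) = (1294299, 44290) solves the equation, and by the theorem it is the least positive solution.

(x, y) = (1294299, 44290)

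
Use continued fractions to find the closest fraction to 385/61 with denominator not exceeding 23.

Expand x = 385/61 as a continued fraction with the Euclidean algorithm:
  385 = 6*61 + 19, so a_0 = 6.
  61 = 3*19 + 4, so a_1 = 3.
  19 = 4*4 + 3, so a_2 = 4.
  4 = 1*3 + 1, so a_3 = 1.
  3 = 3*1 + 0, so a_4 = 3.
so x = [6; 3, 4, 1, 3].
Convergents (p_i = a_i*p_{i-1} + p_{i-2}, q_i = a_i*q_{i-1} + q_{i-2} with p_{-2}=0, p_{-1}=1, q_{-2}=1, q_{-1}=0), until the denominator exceeds 23:
  i=0: a_0=6, p_0 = 6*1 + 0 = 6, q_0 = 6*0 + 1 = 1.
  i=1: a_1=3, p_1 = 3*6 + 1 = 19, q_1 = 3*1 + 0 = 3.
  i=2: a_2=4, p_2 = 4*19 + 6 = 82, q_2 = 4*3 + 1 = 13.
  i=3: a_3=1, p_3 = 1*82 + 19 = 101, q_3 = 1*13 + 3 = 16.
  i=4: a_4=3, p_4 = 3*101 + 82 = 385, q_4 = 3*16 + 13 = 61.
q_4 = 61 > 23, so the last convergent with denominator <= 23 is p_3/q_3 = 101/16.
The closest fraction with denominator <= 23 is either p_3/q_3 or the intermediate fraction (k*p_3 + p_2)/(k*q_3 + q_2) with the largest k >= 1 whose denominator stays <= 23; these approach x as k grows, and every other convergent or intermediate fraction in range is farther away.
Largest k: floor((23 - q_2)/q_3) = floor((23 - 13)/16) = 0.
Since k = 0, no intermediate fraction beyond p_3/q_3 has denominator <= 23, so the convergent 101/16 is the closest (its error is |385*16 - 101*61|/(61*16) = 1/976).

101/16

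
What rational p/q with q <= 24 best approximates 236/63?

15/4

Expand x = 236/63 as a continued fraction with the Euclidean algorithm:
  236 = 3*63 + 47, so a_0 = 3.
  63 = 1*47 + 16, so a_1 = 1.
  47 = 2*16 + 15, so a_2 = 2.
  16 = 1*15 + 1, so a_3 = 1.
  15 = 15*1 + 0, so a_4 = 15.
so x = [3; 1, 2, 1, 15].
Convergents (p_i = a_i*p_{i-1} + p_{i-2}, q_i = a_i*q_{i-1} + q_{i-2} with p_{-2}=0, p_{-1}=1, q_{-2}=1, q_{-1}=0), until the denominator exceeds 24:
  i=0: a_0=3, p_0 = 3*1 + 0 = 3, q_0 = 3*0 + 1 = 1.
  i=1: a_1=1, p_1 = 1*3 + 1 = 4, q_1 = 1*1 + 0 = 1.
  i=2: a_2=2, p_2 = 2*4 + 3 = 11, q_2 = 2*1 + 1 = 3.
  i=3: a_3=1, p_3 = 1*11 + 4 = 15, q_3 = 1*3 + 1 = 4.
  i=4: a_4=15, p_4 = 15*15 + 11 = 236, q_4 = 15*4 + 3 = 63.
q_4 = 63 > 24, so the last convergent with denominator <= 24 is p_3/q_3 = 15/4.
The closest fraction with denominator <= 24 is either p_3/q_3 or the intermediate fraction (k*p_3 + p_2)/(k*q_3 + q_2) with the largest k >= 1 whose denominator stays <= 24; these approach x as k grows, and every other convergent or intermediate fraction in range is farther away.
Largest k: floor((24 - q_2)/q_3) = floor((24 - 3)/4) = 5.
That gives (5*15 + 11)/(5*4 + 3) = 86/23.
Compare the errors: |x - 15/4| = |236*4 - 15*63|/(63*4) = 1/252, and |x - 86/23| = |236*23 - 86*63|/(63*23) = 10/1449.
Cross-multiplying, 1*1449 = 1449 < 2520 = 10*252, so 1/252 is smaller: the convergent 15/4 is closer to x than 86/23.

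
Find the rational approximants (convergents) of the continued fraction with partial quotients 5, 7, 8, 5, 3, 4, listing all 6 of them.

Using the convergent recurrence p_i = a_i*p_{i-1} + p_{i-2}, q_i = a_i*q_{i-1} + q_{i-2} with p_{-2}=0, p_{-1}=1, q_{-2}=1, q_{-1}=0:
  i=0: a_0=5, p_0 = 5*1 + 0 = 5, q_0 = 5*0 + 1 = 1.
  i=1: a_1=7, p_1 = 7*5 + 1 = 36, q_1 = 7*1 + 0 = 7.
  i=2: a_2=8, p_2 = 8*36 + 5 = 293, q_2 = 8*7 + 1 = 57.
  i=3: a_3=5, p_3 = 5*293 + 36 = 1501, q_3 = 5*57 + 7 = 292.
  i=4: a_4=3, p_4 = 3*1501 + 293 = 4796, q_4 = 3*292 + 57 = 933.
  i=5: a_5=4, p_5 = 4*4796 + 1501 = 20685, q_5 = 4*933 + 292 = 4024.

5/1, 36/7, 293/57, 1501/292, 4796/933, 20685/4024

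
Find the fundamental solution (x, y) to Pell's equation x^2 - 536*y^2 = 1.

(x, y) = (145925, 6303)

First expand sqrt(536) as a continued fraction. With x_i = (sqrt(536) + m_i)/d_i and (m_0, d_0) = (0, 1): a_0 = floor(sqrt(536)) = 23, since 23^2 = 529 <= 536 < 576 = 24^2.
Iterate m_{i+1} = d_i*a_i - m_i, d_{i+1} = (536 - m_{i+1}^2)/d_i, a_{i+1} = floor((a_0 + m_{i+1})/d_{i+1}):
  m_1 = 1*23 - 0 = 23, d_1 = (536 - 23^2)/1 = 7/1 = 7, a_1 = floor((23 + 23)/7) = 6.
  m_2 = 7*6 - 23 = 19, d_2 = (536 - 19^2)/7 = 175/7 = 25, a_2 = floor((23 + 19)/25) = 1.
  m_3 = 25*1 - 19 = 6, d_3 = (536 - 6^2)/25 = 500/25 = 20, a_3 = floor((23 + 6)/20) = 1.
  m_4 = 20*1 - 6 = 14, d_4 = (536 - 14^2)/20 = 340/20 = 17, a_4 = floor((23 + 14)/17) = 2.
  m_5 = 17*2 - 14 = 20, d_5 = (536 - 20^2)/17 = 136/17 = 8, a_5 = floor((23 + 20)/8) = 5.
  m_6 = 8*5 - 20 = 20, d_6 = (536 - 20^2)/8 = 136/8 = 17, a_6 = floor((23 + 20)/17) = 2.
  m_7 = 17*2 - 20 = 14, d_7 = (536 - 14^2)/17 = 340/17 = 20, a_7 = floor((23 + 14)/20) = 1.
  m_8 = 20*1 - 14 = 6, d_8 = (536 - 6^2)/20 = 500/20 = 25, a_8 = floor((23 + 6)/25) = 1.
  m_9 = 25*1 - 6 = 19, d_9 = (536 - 19^2)/25 = 175/25 = 7, a_9 = floor((23 + 19)/7) = 6.
  m_10 = 7*6 - 19 = 23, d_10 = (536 - 23^2)/7 = 7/7 = 1, a_10 = floor((23 + 23)/1) = 46.
  m_11 = 1*46 - 23 = 23, d_11 = (536 - 23^2)/1 = 7/1 = 7: (m_11, d_11) = (m_1, d_1) = (23, 7), so from here the quotients repeat a_1, ..., a_10; the period length is 10.
So sqrt(536) = [23; (6, 1, 1, 2, 5, 2, 1, 1, 6, 46)] with period length k = 10.
k is even, so the fundamental solution of x^2 - 536y^2 = 1 is (p_{k-1}, q_{k-1}) = (p_9, q_9); compute convergents through index 9.
Convergents (p_i = a_i*p_{i-1} + p_{i-2}, q_i = a_i*q_{i-1} + q_{i-2} with p_{-2}=0, p_{-1}=1, q_{-2}=1, q_{-1}=0):
  i=0: a_0=23, p_0 = 23*1 + 0 = 23, q_0 = 23*0 + 1 = 1.
  i=1: a_1=6, p_1 = 6*23 + 1 = 139, q_1 = 6*1 + 0 = 6.
  i=2: a_2=1, p_2 = 1*139 + 23 = 162, q_2 = 1*6 + 1 = 7.
  i=3: a_3=1, p_3 = 1*162 + 139 = 301, q_3 = 1*7 + 6 = 13.
  i=4: a_4=2, p_4 = 2*301 + 162 = 764, q_4 = 2*13 + 7 = 33.
  i=5: a_5=5, p_5 = 5*764 + 301 = 4121, q_5 = 5*33 + 13 = 178.
  i=6: a_6=2, p_6 = 2*4121 + 764 = 9006, q_6 = 2*178 + 33 = 389.
  i=7: a_7=1, p_7 = 1*9006 + 4121 = 13127, q_7 = 1*389 + 178 = 567.
  i=8: a_8=1, p_8 = 1*13127 + 9006 = 22133, q_8 = 1*567 + 389 = 956.
  i=9: a_9=6, p_9 = 6*22133 + 13127 = 145925, q_9 = 6*956 + 567 = 6303.
Check: 145925^2 - 536*6303^2 = 21294105625 - 21294105624 = 1, so (x, y) = (145925, 6303) solves the equation, and by the theorem it is the least positive solution.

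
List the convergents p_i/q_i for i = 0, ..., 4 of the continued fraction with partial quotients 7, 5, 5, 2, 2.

Using the convergent recurrence p_i = a_i*p_{i-1} + p_{i-2}, q_i = a_i*q_{i-1} + q_{i-2} with p_{-2}=0, p_{-1}=1, q_{-2}=1, q_{-1}=0:
  i=0: a_0=7, p_0 = 7*1 + 0 = 7, q_0 = 7*0 + 1 = 1.
  i=1: a_1=5, p_1 = 5*7 + 1 = 36, q_1 = 5*1 + 0 = 5.
  i=2: a_2=5, p_2 = 5*36 + 7 = 187, q_2 = 5*5 + 1 = 26.
  i=3: a_3=2, p_3 = 2*187 + 36 = 410, q_3 = 2*26 + 5 = 57.
  i=4: a_4=2, p_4 = 2*410 + 187 = 1007, q_4 = 2*57 + 26 = 140.

7/1, 36/5, 187/26, 410/57, 1007/140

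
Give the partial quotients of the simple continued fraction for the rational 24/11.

[2; 5, 2]

Run the Euclidean algorithm on 24 and 11; the successive quotients are the partial quotients a_0, a_1, ... (each step inverts the fractional part left over by the previous one):
  24 = 2*11 + 2, so a_0 = 2.
  11 = 5*2 + 1, so a_1 = 5.
  2 = 2*1 + 0, so a_2 = 2.
The remainder reaches 0 after 3 divisions, so the expansion has 3 partial quotients, read off in order.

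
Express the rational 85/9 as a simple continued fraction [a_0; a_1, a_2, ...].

[9; 2, 4]

Run the Euclidean algorithm on 85 and 9; the successive quotients are the partial quotients a_0, a_1, ... (each step inverts the fractional part left over by the previous one):
  85 = 9*9 + 4, so a_0 = 9.
  9 = 2*4 + 1, so a_1 = 2.
  4 = 4*1 + 0, so a_2 = 4.
The remainder reaches 0 after 3 divisions, so the expansion has 3 partial quotients, read off in order.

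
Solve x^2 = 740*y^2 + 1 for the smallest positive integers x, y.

First expand sqrt(740) as a continued fraction. With x_i = (sqrt(740) + m_i)/d_i and (m_0, d_0) = (0, 1): a_0 = floor(sqrt(740)) = 27, since 27^2 = 729 <= 740 < 784 = 28^2.
Iterate m_{i+1} = d_i*a_i - m_i, d_{i+1} = (740 - m_{i+1}^2)/d_i, a_{i+1} = floor((a_0 + m_{i+1})/d_{i+1}):
  m_1 = 1*27 - 0 = 27, d_1 = (740 - 27^2)/1 = 11/1 = 11, a_1 = floor((27 + 27)/11) = 4.
  m_2 = 11*4 - 27 = 17, d_2 = (740 - 17^2)/11 = 451/11 = 41, a_2 = floor((27 + 17)/41) = 1.
  m_3 = 41*1 - 17 = 24, d_3 = (740 - 24^2)/41 = 164/41 = 4, a_3 = floor((27 + 24)/4) = 12.
  m_4 = 4*12 - 24 = 24, d_4 = (740 - 24^2)/4 = 164/4 = 41, a_4 = floor((27 + 24)/41) = 1.
  m_5 = 41*1 - 24 = 17, d_5 = (740 - 17^2)/41 = 451/41 = 11, a_5 = floor((27 + 17)/11) = 4.
  m_6 = 11*4 - 17 = 27, d_6 = (740 - 27^2)/11 = 11/11 = 1, a_6 = floor((27 + 27)/1) = 54.
  m_7 = 1*54 - 27 = 27, d_7 = (740 - 27^2)/1 = 11/1 = 11: (m_7, d_7) = (m_1, d_1) = (27, 11), so from here the quotients repeat a_1, ..., a_6; the period length is 6.
So sqrt(740) = [27; (4, 1, 12, 1, 4, 54)] with period length k = 6.
k is even, so the fundamental solution of x^2 - 740y^2 = 1 is (p_{k-1}, q_{k-1}) = (p_5, q_5); compute convergents through index 5.
Convergents (p_i = a_i*p_{i-1} + p_{i-2}, q_i = a_i*q_{i-1} + q_{i-2} with p_{-2}=0, p_{-1}=1, q_{-2}=1, q_{-1}=0):
  i=0: a_0=27, p_0 = 27*1 + 0 = 27, q_0 = 27*0 + 1 = 1.
  i=1: a_1=4, p_1 = 4*27 + 1 = 109, q_1 = 4*1 + 0 = 4.
  i=2: a_2=1, p_2 = 1*109 + 27 = 136, q_2 = 1*4 + 1 = 5.
  i=3: a_3=12, p_3 = 12*136 + 109 = 1741, q_3 = 12*5 + 4 = 64.
  i=4: a_4=1, p_4 = 1*1741 + 136 = 1877, q_4 = 1*64 + 5 = 69.
  i=5: a_5=4, p_5 = 4*1877 + 1741 = 9249, q_5 = 4*69 + 64 = 340.
Check: 9249^2 - 740*340^2 = 85544001 - 85544000 = 1, so (x, y) = (9249, 340) solves the equation, and by the theorem it is the least positive solution.

(x, y) = (9249, 340)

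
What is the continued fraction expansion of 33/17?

[1; 1, 16]

Run the Euclidean algorithm on 33 and 17; the successive quotients are the partial quotients a_0, a_1, ... (each step inverts the fractional part left over by the previous one):
  33 = 1*17 + 16, so a_0 = 1.
  17 = 1*16 + 1, so a_1 = 1.
  16 = 16*1 + 0, so a_2 = 16.
The remainder reaches 0 after 3 divisions, so the expansion has 3 partial quotients, read off in order.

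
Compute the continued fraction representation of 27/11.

[2; 2, 5]

Run the Euclidean algorithm on 27 and 11; the successive quotients are the partial quotients a_0, a_1, ... (each step inverts the fractional part left over by the previous one):
  27 = 2*11 + 5, so a_0 = 2.
  11 = 2*5 + 1, so a_1 = 2.
  5 = 5*1 + 0, so a_2 = 5.
The remainder reaches 0 after 3 divisions, so the expansion has 3 partial quotients, read off in order.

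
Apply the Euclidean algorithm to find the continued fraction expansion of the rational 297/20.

[14; 1, 5, 1, 2]

Run the Euclidean algorithm on 297 and 20; the successive quotients are the partial quotients a_0, a_1, ... (each step inverts the fractional part left over by the previous one):
  297 = 14*20 + 17, so a_0 = 14.
  20 = 1*17 + 3, so a_1 = 1.
  17 = 5*3 + 2, so a_2 = 5.
  3 = 1*2 + 1, so a_3 = 1.
  2 = 2*1 + 0, so a_4 = 2.
The remainder reaches 0 after 5 divisions, so the expansion has 5 partial quotients, read off in order.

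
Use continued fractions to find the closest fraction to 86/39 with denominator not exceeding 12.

11/5

Expand x = 86/39 as a continued fraction with the Euclidean algorithm:
  86 = 2*39 + 8, so a_0 = 2.
  39 = 4*8 + 7, so a_1 = 4.
  8 = 1*7 + 1, so a_2 = 1.
  7 = 7*1 + 0, so a_3 = 7.
so x = [2; 4, 1, 7].
Convergents (p_i = a_i*p_{i-1} + p_{i-2}, q_i = a_i*q_{i-1} + q_{i-2} with p_{-2}=0, p_{-1}=1, q_{-2}=1, q_{-1}=0), until the denominator exceeds 12:
  i=0: a_0=2, p_0 = 2*1 + 0 = 2, q_0 = 2*0 + 1 = 1.
  i=1: a_1=4, p_1 = 4*2 + 1 = 9, q_1 = 4*1 + 0 = 4.
  i=2: a_2=1, p_2 = 1*9 + 2 = 11, q_2 = 1*4 + 1 = 5.
  i=3: a_3=7, p_3 = 7*11 + 9 = 86, q_3 = 7*5 + 4 = 39.
q_3 = 39 > 12, so the last convergent with denominator <= 12 is p_2/q_2 = 11/5.
The closest fraction with denominator <= 12 is either p_2/q_2 or the intermediate fraction (k*p_2 + p_1)/(k*q_2 + q_1) with the largest k >= 1 whose denominator stays <= 12; these approach x as k grows, and every other convergent or intermediate fraction in range is farther away.
Largest k: floor((12 - q_1)/q_2) = floor((12 - 4)/5) = 1.
That gives (1*11 + 9)/(1*5 + 4) = 20/9.
Compare the errors: |x - 11/5| = |86*5 - 11*39|/(39*5) = 1/195, and |x - 20/9| = |86*9 - 20*39|/(39*9) = 6/351.
Cross-multiplying, 1*351 = 351 < 1170 = 6*195, so 1/195 is smaller: the convergent 11/5 is closer to x than 20/9.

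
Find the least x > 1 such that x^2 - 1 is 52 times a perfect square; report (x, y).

First expand sqrt(52) as a continued fraction. With x_i = (sqrt(52) + m_i)/d_i and (m_0, d_0) = (0, 1): a_0 = floor(sqrt(52)) = 7, since 7^2 = 49 <= 52 < 64 = 8^2.
Iterate m_{i+1} = d_i*a_i - m_i, d_{i+1} = (52 - m_{i+1}^2)/d_i, a_{i+1} = floor((a_0 + m_{i+1})/d_{i+1}):
  m_1 = 1*7 - 0 = 7, d_1 = (52 - 7^2)/1 = 3/1 = 3, a_1 = floor((7 + 7)/3) = 4.
  m_2 = 3*4 - 7 = 5, d_2 = (52 - 5^2)/3 = 27/3 = 9, a_2 = floor((7 + 5)/9) = 1.
  m_3 = 9*1 - 5 = 4, d_3 = (52 - 4^2)/9 = 36/9 = 4, a_3 = floor((7 + 4)/4) = 2.
  m_4 = 4*2 - 4 = 4, d_4 = (52 - 4^2)/4 = 36/4 = 9, a_4 = floor((7 + 4)/9) = 1.
  m_5 = 9*1 - 4 = 5, d_5 = (52 - 5^2)/9 = 27/9 = 3, a_5 = floor((7 + 5)/3) = 4.
  m_6 = 3*4 - 5 = 7, d_6 = (52 - 7^2)/3 = 3/3 = 1, a_6 = floor((7 + 7)/1) = 14.
  m_7 = 1*14 - 7 = 7, d_7 = (52 - 7^2)/1 = 3/1 = 3: (m_7, d_7) = (m_1, d_1) = (7, 3), so from here the quotients repeat a_1, ..., a_6; the period length is 6.
So sqrt(52) = [7; (4, 1, 2, 1, 4, 14)] with period length k = 6.
k is even, so the fundamental solution of x^2 - 52y^2 = 1 is (p_{k-1}, q_{k-1}) = (p_5, q_5); compute convergents through index 5.
Convergents (p_i = a_i*p_{i-1} + p_{i-2}, q_i = a_i*q_{i-1} + q_{i-2} with p_{-2}=0, p_{-1}=1, q_{-2}=1, q_{-1}=0):
  i=0: a_0=7, p_0 = 7*1 + 0 = 7, q_0 = 7*0 + 1 = 1.
  i=1: a_1=4, p_1 = 4*7 + 1 = 29, q_1 = 4*1 + 0 = 4.
  i=2: a_2=1, p_2 = 1*29 + 7 = 36, q_2 = 1*4 + 1 = 5.
  i=3: a_3=2, p_3 = 2*36 + 29 = 101, q_3 = 2*5 + 4 = 14.
  i=4: a_4=1, p_4 = 1*101 + 36 = 137, q_4 = 1*14 + 5 = 19.
  i=5: a_5=4, p_5 = 4*137 + 101 = 649, q_5 = 4*19 + 14 = 90.
Check: 649^2 - 52*90^2 = 421201 - 421200 = 1, so (x, y) = (649, 90) solves the equation, and by the theorem it is the least positive solution.

(x, y) = (649, 90)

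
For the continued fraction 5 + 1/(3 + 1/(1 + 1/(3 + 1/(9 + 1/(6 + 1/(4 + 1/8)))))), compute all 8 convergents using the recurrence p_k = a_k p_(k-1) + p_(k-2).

5/1, 16/3, 21/4, 79/15, 732/139, 4471/849, 18616/3535, 153399/29129

Using the convergent recurrence p_i = a_i*p_{i-1} + p_{i-2}, q_i = a_i*q_{i-1} + q_{i-2} with p_{-2}=0, p_{-1}=1, q_{-2}=1, q_{-1}=0:
  i=0: a_0=5, p_0 = 5*1 + 0 = 5, q_0 = 5*0 + 1 = 1.
  i=1: a_1=3, p_1 = 3*5 + 1 = 16, q_1 = 3*1 + 0 = 3.
  i=2: a_2=1, p_2 = 1*16 + 5 = 21, q_2 = 1*3 + 1 = 4.
  i=3: a_3=3, p_3 = 3*21 + 16 = 79, q_3 = 3*4 + 3 = 15.
  i=4: a_4=9, p_4 = 9*79 + 21 = 732, q_4 = 9*15 + 4 = 139.
  i=5: a_5=6, p_5 = 6*732 + 79 = 4471, q_5 = 6*139 + 15 = 849.
  i=6: a_6=4, p_6 = 4*4471 + 732 = 18616, q_6 = 4*849 + 139 = 3535.
  i=7: a_7=8, p_7 = 8*18616 + 4471 = 153399, q_7 = 8*3535 + 849 = 29129.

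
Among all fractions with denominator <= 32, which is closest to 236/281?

Expand x = 236/281 as a continued fraction with the Euclidean algorithm:
  236 = 0*281 + 236, so a_0 = 0.
  281 = 1*236 + 45, so a_1 = 1.
  236 = 5*45 + 11, so a_2 = 5.
  45 = 4*11 + 1, so a_3 = 4.
  11 = 11*1 + 0, so a_4 = 11.
so x = [0; 1, 5, 4, 11].
Convergents (p_i = a_i*p_{i-1} + p_{i-2}, q_i = a_i*q_{i-1} + q_{i-2} with p_{-2}=0, p_{-1}=1, q_{-2}=1, q_{-1}=0), until the denominator exceeds 32:
  i=0: a_0=0, p_0 = 0*1 + 0 = 0, q_0 = 0*0 + 1 = 1.
  i=1: a_1=1, p_1 = 1*0 + 1 = 1, q_1 = 1*1 + 0 = 1.
  i=2: a_2=5, p_2 = 5*1 + 0 = 5, q_2 = 5*1 + 1 = 6.
  i=3: a_3=4, p_3 = 4*5 + 1 = 21, q_3 = 4*6 + 1 = 25.
  i=4: a_4=11, p_4 = 11*21 + 5 = 236, q_4 = 11*25 + 6 = 281.
q_4 = 281 > 32, so the last convergent with denominator <= 32 is p_3/q_3 = 21/25.
The closest fraction with denominator <= 32 is either p_3/q_3 or the intermediate fraction (k*p_3 + p_2)/(k*q_3 + q_2) with the largest k >= 1 whose denominator stays <= 32; these approach x as k grows, and every other convergent or intermediate fraction in range is farther away.
Largest k: floor((32 - q_2)/q_3) = floor((32 - 6)/25) = 1.
That gives (1*21 + 5)/(1*25 + 6) = 26/31.
Compare the errors: |x - 21/25| = |236*25 - 21*281|/(281*25) = 1/7025, and |x - 26/31| = |236*31 - 26*281|/(281*31) = 10/8711.
Cross-multiplying, 1*8711 = 8711 < 70250 = 10*7025, so 1/7025 is smaller: the convergent 21/25 is closer to x than 26/31.

21/25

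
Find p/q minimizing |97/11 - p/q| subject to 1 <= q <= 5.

44/5

Expand x = 97/11 as a continued fraction with the Euclidean algorithm:
  97 = 8*11 + 9, so a_0 = 8.
  11 = 1*9 + 2, so a_1 = 1.
  9 = 4*2 + 1, so a_2 = 4.
  2 = 2*1 + 0, so a_3 = 2.
so x = [8; 1, 4, 2].
Convergents (p_i = a_i*p_{i-1} + p_{i-2}, q_i = a_i*q_{i-1} + q_{i-2} with p_{-2}=0, p_{-1}=1, q_{-2}=1, q_{-1}=0), until the denominator exceeds 5:
  i=0: a_0=8, p_0 = 8*1 + 0 = 8, q_0 = 8*0 + 1 = 1.
  i=1: a_1=1, p_1 = 1*8 + 1 = 9, q_1 = 1*1 + 0 = 1.
  i=2: a_2=4, p_2 = 4*9 + 8 = 44, q_2 = 4*1 + 1 = 5.
  i=3: a_3=2, p_3 = 2*44 + 9 = 97, q_3 = 2*5 + 1 = 11.
q_3 = 11 > 5, so the last convergent with denominator <= 5 is p_2/q_2 = 44/5.
The closest fraction with denominator <= 5 is either p_2/q_2 or the intermediate fraction (k*p_2 + p_1)/(k*q_2 + q_1) with the largest k >= 1 whose denominator stays <= 5; these approach x as k grows, and every other convergent or intermediate fraction in range is farther away.
Largest k: floor((5 - q_1)/q_2) = floor((5 - 1)/5) = 0.
Since k = 0, no intermediate fraction beyond p_2/q_2 has denominator <= 5, so the convergent 44/5 is the closest (its error is |97*5 - 44*11|/(11*5) = 1/55).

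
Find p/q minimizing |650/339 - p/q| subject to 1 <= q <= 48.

23/12

Expand x = 650/339 as a continued fraction with the Euclidean algorithm:
  650 = 1*339 + 311, so a_0 = 1.
  339 = 1*311 + 28, so a_1 = 1.
  311 = 11*28 + 3, so a_2 = 11.
  28 = 9*3 + 1, so a_3 = 9.
  3 = 3*1 + 0, so a_4 = 3.
so x = [1; 1, 11, 9, 3].
Convergents (p_i = a_i*p_{i-1} + p_{i-2}, q_i = a_i*q_{i-1} + q_{i-2} with p_{-2}=0, p_{-1}=1, q_{-2}=1, q_{-1}=0), until the denominator exceeds 48:
  i=0: a_0=1, p_0 = 1*1 + 0 = 1, q_0 = 1*0 + 1 = 1.
  i=1: a_1=1, p_1 = 1*1 + 1 = 2, q_1 = 1*1 + 0 = 1.
  i=2: a_2=11, p_2 = 11*2 + 1 = 23, q_2 = 11*1 + 1 = 12.
  i=3: a_3=9, p_3 = 9*23 + 2 = 209, q_3 = 9*12 + 1 = 109.
q_3 = 109 > 48, so the last convergent with denominator <= 48 is p_2/q_2 = 23/12.
The closest fraction with denominator <= 48 is either p_2/q_2 or the intermediate fraction (k*p_2 + p_1)/(k*q_2 + q_1) with the largest k >= 1 whose denominator stays <= 48; these approach x as k grows, and every other convergent or intermediate fraction in range is farther away.
Largest k: floor((48 - q_1)/q_2) = floor((48 - 1)/12) = 3.
That gives (3*23 + 2)/(3*12 + 1) = 71/37.
Compare the errors: |x - 23/12| = |650*12 - 23*339|/(339*12) = 3/4068, and |x - 71/37| = |650*37 - 71*339|/(339*37) = 19/12543.
Cross-multiplying, 3*12543 = 37629 < 77292 = 19*4068, so 3/4068 is smaller: the convergent 23/12 is closer to x than 71/37.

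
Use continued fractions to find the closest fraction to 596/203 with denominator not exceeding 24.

47/16

Expand x = 596/203 as a continued fraction with the Euclidean algorithm:
  596 = 2*203 + 190, so a_0 = 2.
  203 = 1*190 + 13, so a_1 = 1.
  190 = 14*13 + 8, so a_2 = 14.
  13 = 1*8 + 5, so a_3 = 1.
  8 = 1*5 + 3, so a_4 = 1.
  5 = 1*3 + 2, so a_5 = 1.
  3 = 1*2 + 1, so a_6 = 1.
  2 = 2*1 + 0, so a_7 = 2.
so x = [2; 1, 14, 1, 1, 1, 1, 2].
Convergents (p_i = a_i*p_{i-1} + p_{i-2}, q_i = a_i*q_{i-1} + q_{i-2} with p_{-2}=0, p_{-1}=1, q_{-2}=1, q_{-1}=0), until the denominator exceeds 24:
  i=0: a_0=2, p_0 = 2*1 + 0 = 2, q_0 = 2*0 + 1 = 1.
  i=1: a_1=1, p_1 = 1*2 + 1 = 3, q_1 = 1*1 + 0 = 1.
  i=2: a_2=14, p_2 = 14*3 + 2 = 44, q_2 = 14*1 + 1 = 15.
  i=3: a_3=1, p_3 = 1*44 + 3 = 47, q_3 = 1*15 + 1 = 16.
  i=4: a_4=1, p_4 = 1*47 + 44 = 91, q_4 = 1*16 + 15 = 31.
q_4 = 31 > 24, so the last convergent with denominator <= 24 is p_3/q_3 = 47/16.
The closest fraction with denominator <= 24 is either p_3/q_3 or the intermediate fraction (k*p_3 + p_2)/(k*q_3 + q_2) with the largest k >= 1 whose denominator stays <= 24; these approach x as k grows, and every other convergent or intermediate fraction in range is farther away.
Largest k: floor((24 - q_2)/q_3) = floor((24 - 15)/16) = 0.
Since k = 0, no intermediate fraction beyond p_3/q_3 has denominator <= 24, so the convergent 47/16 is the closest (its error is |596*16 - 47*203|/(203*16) = 5/3248).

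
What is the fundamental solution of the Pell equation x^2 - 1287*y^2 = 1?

(x, y) = (287, 8)

First expand sqrt(1287) as a continued fraction. With x_i = (sqrt(1287) + m_i)/d_i and (m_0, d_0) = (0, 1): a_0 = floor(sqrt(1287)) = 35, since 35^2 = 1225 <= 1287 < 1296 = 36^2.
Iterate m_{i+1} = d_i*a_i - m_i, d_{i+1} = (1287 - m_{i+1}^2)/d_i, a_{i+1} = floor((a_0 + m_{i+1})/d_{i+1}):
  m_1 = 1*35 - 0 = 35, d_1 = (1287 - 35^2)/1 = 62/1 = 62, a_1 = floor((35 + 35)/62) = 1.
  m_2 = 62*1 - 35 = 27, d_2 = (1287 - 27^2)/62 = 558/62 = 9, a_2 = floor((35 + 27)/9) = 6.
  m_3 = 9*6 - 27 = 27, d_3 = (1287 - 27^2)/9 = 558/9 = 62, a_3 = floor((35 + 27)/62) = 1.
  m_4 = 62*1 - 27 = 35, d_4 = (1287 - 35^2)/62 = 62/62 = 1, a_4 = floor((35 + 35)/1) = 70.
  m_5 = 1*70 - 35 = 35, d_5 = (1287 - 35^2)/1 = 62/1 = 62: (m_5, d_5) = (m_1, d_1) = (35, 62), so from here the quotients repeat a_1, ..., a_4; the period length is 4.
So sqrt(1287) = [35; (1, 6, 1, 70)] with period length k = 4.
k is even, so the fundamental solution of x^2 - 1287y^2 = 1 is (p_{k-1}, q_{k-1}) = (p_3, q_3); compute convergents through index 3.
Convergents (p_i = a_i*p_{i-1} + p_{i-2}, q_i = a_i*q_{i-1} + q_{i-2} with p_{-2}=0, p_{-1}=1, q_{-2}=1, q_{-1}=0):
  i=0: a_0=35, p_0 = 35*1 + 0 = 35, q_0 = 35*0 + 1 = 1.
  i=1: a_1=1, p_1 = 1*35 + 1 = 36, q_1 = 1*1 + 0 = 1.
  i=2: a_2=6, p_2 = 6*36 + 35 = 251, q_2 = 6*1 + 1 = 7.
  i=3: a_3=1, p_3 = 1*251 + 36 = 287, q_3 = 1*7 + 1 = 8.
Check: 287^2 - 1287*8^2 = 82369 - 82368 = 1, so (x, y) = (287, 8) solves the equation, and by the theorem it is the least positive solution.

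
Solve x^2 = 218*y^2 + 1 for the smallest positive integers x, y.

First expand sqrt(218) as a continued fraction. With x_i = (sqrt(218) + m_i)/d_i and (m_0, d_0) = (0, 1): a_0 = floor(sqrt(218)) = 14, since 14^2 = 196 <= 218 < 225 = 15^2.
Iterate m_{i+1} = d_i*a_i - m_i, d_{i+1} = (218 - m_{i+1}^2)/d_i, a_{i+1} = floor((a_0 + m_{i+1})/d_{i+1}):
  m_1 = 1*14 - 0 = 14, d_1 = (218 - 14^2)/1 = 22/1 = 22, a_1 = floor((14 + 14)/22) = 1.
  m_2 = 22*1 - 14 = 8, d_2 = (218 - 8^2)/22 = 154/22 = 7, a_2 = floor((14 + 8)/7) = 3.
  m_3 = 7*3 - 8 = 13, d_3 = (218 - 13^2)/7 = 49/7 = 7, a_3 = floor((14 + 13)/7) = 3.
  m_4 = 7*3 - 13 = 8, d_4 = (218 - 8^2)/7 = 154/7 = 22, a_4 = floor((14 + 8)/22) = 1.
  m_5 = 22*1 - 8 = 14, d_5 = (218 - 14^2)/22 = 22/22 = 1, a_5 = floor((14 + 14)/1) = 28.
  m_6 = 1*28 - 14 = 14, d_6 = (218 - 14^2)/1 = 22/1 = 22: (m_6, d_6) = (m_1, d_1) = (14, 22), so from here the quotients repeat a_1, ..., a_5; the period length is 5.
So sqrt(218) = [14; (1, 3, 3, 1, 28)] with period length k = 5.
k is odd, so (p_{k-1}, q_{k-1}) only solves x^2 - 218y^2 = -1 and the fundamental solution of x^2 - 218y^2 = 1 is (p_{2k-1}, q_{2k-1}) = (p_9, q_9); compute convergents through index 9, running through the period twice.
Convergents (p_i = a_i*p_{i-1} + p_{i-2}, q_i = a_i*q_{i-1} + q_{i-2} with p_{-2}=0, p_{-1}=1, q_{-2}=1, q_{-1}=0):
  i=0: a_0=14, p_0 = 14*1 + 0 = 14, q_0 = 14*0 + 1 = 1.
  i=1: a_1=1, p_1 = 1*14 + 1 = 15, q_1 = 1*1 + 0 = 1.
  i=2: a_2=3, p_2 = 3*15 + 14 = 59, q_2 = 3*1 + 1 = 4.
  i=3: a_3=3, p_3 = 3*59 + 15 = 192, q_3 = 3*4 + 1 = 13.
  i=4: a_4=1, p_4 = 1*192 + 59 = 251, q_4 = 1*13 + 4 = 17.
  i=5: a_5=28, p_5 = 28*251 + 192 = 7220, q_5 = 28*17 + 13 = 489.
  i=6: a_6=1, p_6 = 1*7220 + 251 = 7471, q_6 = 1*489 + 17 = 506.
  i=7: a_7=3, p_7 = 3*7471 + 7220 = 29633, q_7 = 3*506 + 489 = 2007.
  i=8: a_8=3, p_8 = 3*29633 + 7471 = 96370, q_8 = 3*2007 + 506 = 6527.
  i=9: a_9=1, p_9 = 1*96370 + 29633 = 126003, q_9 = 1*6527 + 2007 = 8534.
Indeed p_4^2 - 218*q_4^2 = 63001 - 63002 = -1, not +1.
Check: 126003^2 - 218*8534^2 = 15876756009 - 15876756008 = 1, so (x, y) = (126003, 8534) solves the equation, and by the theorem it is the least positive solution.

(x, y) = (126003, 8534)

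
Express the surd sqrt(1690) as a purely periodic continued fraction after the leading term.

[41; (9, 8, 9, 82)]

Write x_i = (sqrt(1690) + m_i)/d_i with (m_0, d_0) = (0, 1). a_0 = floor(sqrt(1690)) = 41, since 41^2 = 1681 <= 1690 < 1764 = 42^2.
Iterate m_{i+1} = d_i*a_i - m_i, d_{i+1} = (1690 - m_{i+1}^2)/d_i, a_{i+1} = floor((a_0 + m_{i+1})/d_{i+1}):
  m_1 = 1*41 - 0 = 41, d_1 = (1690 - 41^2)/1 = 9/1 = 9, a_1 = floor((41 + 41)/9) = 9.
  m_2 = 9*9 - 41 = 40, d_2 = (1690 - 40^2)/9 = 90/9 = 10, a_2 = floor((41 + 40)/10) = 8.
  m_3 = 10*8 - 40 = 40, d_3 = (1690 - 40^2)/10 = 90/10 = 9, a_3 = floor((41 + 40)/9) = 9.
  m_4 = 9*9 - 40 = 41, d_4 = (1690 - 41^2)/9 = 9/9 = 1, a_4 = floor((41 + 41)/1) = 82.
  m_5 = 1*82 - 41 = 41, d_5 = (1690 - 41^2)/1 = 9/1 = 9: (m_5, d_5) = (m_1, d_1) = (41, 9), so from here the quotients repeat a_1, ..., a_4; the period length is 4.
Hence the expansion of sqrt(1690) is a_0 = 41 followed by the repeating block 9, 8, 9, 82 (period 4).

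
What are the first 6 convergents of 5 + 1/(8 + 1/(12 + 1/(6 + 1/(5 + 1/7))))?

5/1, 41/8, 497/97, 3023/590, 15612/3047, 112307/21919

Using the convergent recurrence p_i = a_i*p_{i-1} + p_{i-2}, q_i = a_i*q_{i-1} + q_{i-2} with p_{-2}=0, p_{-1}=1, q_{-2}=1, q_{-1}=0:
  i=0: a_0=5, p_0 = 5*1 + 0 = 5, q_0 = 5*0 + 1 = 1.
  i=1: a_1=8, p_1 = 8*5 + 1 = 41, q_1 = 8*1 + 0 = 8.
  i=2: a_2=12, p_2 = 12*41 + 5 = 497, q_2 = 12*8 + 1 = 97.
  i=3: a_3=6, p_3 = 6*497 + 41 = 3023, q_3 = 6*97 + 8 = 590.
  i=4: a_4=5, p_4 = 5*3023 + 497 = 15612, q_4 = 5*590 + 97 = 3047.
  i=5: a_5=7, p_5 = 7*15612 + 3023 = 112307, q_5 = 7*3047 + 590 = 21919.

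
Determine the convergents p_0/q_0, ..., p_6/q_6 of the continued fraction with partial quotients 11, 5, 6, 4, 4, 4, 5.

11/1, 56/5, 347/31, 1444/129, 6123/547, 25936/2317, 135803/12132

Using the convergent recurrence p_i = a_i*p_{i-1} + p_{i-2}, q_i = a_i*q_{i-1} + q_{i-2} with p_{-2}=0, p_{-1}=1, q_{-2}=1, q_{-1}=0:
  i=0: a_0=11, p_0 = 11*1 + 0 = 11, q_0 = 11*0 + 1 = 1.
  i=1: a_1=5, p_1 = 5*11 + 1 = 56, q_1 = 5*1 + 0 = 5.
  i=2: a_2=6, p_2 = 6*56 + 11 = 347, q_2 = 6*5 + 1 = 31.
  i=3: a_3=4, p_3 = 4*347 + 56 = 1444, q_3 = 4*31 + 5 = 129.
  i=4: a_4=4, p_4 = 4*1444 + 347 = 6123, q_4 = 4*129 + 31 = 547.
  i=5: a_5=4, p_5 = 4*6123 + 1444 = 25936, q_5 = 4*547 + 129 = 2317.
  i=6: a_6=5, p_6 = 5*25936 + 6123 = 135803, q_6 = 5*2317 + 547 = 12132.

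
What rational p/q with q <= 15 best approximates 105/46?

16/7

Expand x = 105/46 as a continued fraction with the Euclidean algorithm:
  105 = 2*46 + 13, so a_0 = 2.
  46 = 3*13 + 7, so a_1 = 3.
  13 = 1*7 + 6, so a_2 = 1.
  7 = 1*6 + 1, so a_3 = 1.
  6 = 6*1 + 0, so a_4 = 6.
so x = [2; 3, 1, 1, 6].
Convergents (p_i = a_i*p_{i-1} + p_{i-2}, q_i = a_i*q_{i-1} + q_{i-2} with p_{-2}=0, p_{-1}=1, q_{-2}=1, q_{-1}=0), until the denominator exceeds 15:
  i=0: a_0=2, p_0 = 2*1 + 0 = 2, q_0 = 2*0 + 1 = 1.
  i=1: a_1=3, p_1 = 3*2 + 1 = 7, q_1 = 3*1 + 0 = 3.
  i=2: a_2=1, p_2 = 1*7 + 2 = 9, q_2 = 1*3 + 1 = 4.
  i=3: a_3=1, p_3 = 1*9 + 7 = 16, q_3 = 1*4 + 3 = 7.
  i=4: a_4=6, p_4 = 6*16 + 9 = 105, q_4 = 6*7 + 4 = 46.
q_4 = 46 > 15, so the last convergent with denominator <= 15 is p_3/q_3 = 16/7.
The closest fraction with denominator <= 15 is either p_3/q_3 or the intermediate fraction (k*p_3 + p_2)/(k*q_3 + q_2) with the largest k >= 1 whose denominator stays <= 15; these approach x as k grows, and every other convergent or intermediate fraction in range is farther away.
Largest k: floor((15 - q_2)/q_3) = floor((15 - 4)/7) = 1.
That gives (1*16 + 9)/(1*7 + 4) = 25/11.
Compare the errors: |x - 16/7| = |105*7 - 16*46|/(46*7) = 1/322, and |x - 25/11| = |105*11 - 25*46|/(46*11) = 5/506.
Cross-multiplying, 1*506 = 506 < 1610 = 5*322, so 1/322 is smaller: the convergent 16/7 is closer to x than 25/11.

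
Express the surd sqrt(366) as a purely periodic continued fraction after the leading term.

Write x_i = (sqrt(366) + m_i)/d_i with (m_0, d_0) = (0, 1). a_0 = floor(sqrt(366)) = 19, since 19^2 = 361 <= 366 < 400 = 20^2.
Iterate m_{i+1} = d_i*a_i - m_i, d_{i+1} = (366 - m_{i+1}^2)/d_i, a_{i+1} = floor((a_0 + m_{i+1})/d_{i+1}):
  m_1 = 1*19 - 0 = 19, d_1 = (366 - 19^2)/1 = 5/1 = 5, a_1 = floor((19 + 19)/5) = 7.
  m_2 = 5*7 - 19 = 16, d_2 = (366 - 16^2)/5 = 110/5 = 22, a_2 = floor((19 + 16)/22) = 1.
  m_3 = 22*1 - 16 = 6, d_3 = (366 - 6^2)/22 = 330/22 = 15, a_3 = floor((19 + 6)/15) = 1.
  m_4 = 15*1 - 6 = 9, d_4 = (366 - 9^2)/15 = 285/15 = 19, a_4 = floor((19 + 9)/19) = 1.
  m_5 = 19*1 - 9 = 10, d_5 = (366 - 10^2)/19 = 266/19 = 14, a_5 = floor((19 + 10)/14) = 2.
  m_6 = 14*2 - 10 = 18, d_6 = (366 - 18^2)/14 = 42/14 = 3, a_6 = floor((19 + 18)/3) = 12.
  m_7 = 3*12 - 18 = 18, d_7 = (366 - 18^2)/3 = 42/3 = 14, a_7 = floor((19 + 18)/14) = 2.
  m_8 = 14*2 - 18 = 10, d_8 = (366 - 10^2)/14 = 266/14 = 19, a_8 = floor((19 + 10)/19) = 1.
  m_9 = 19*1 - 10 = 9, d_9 = (366 - 9^2)/19 = 285/19 = 15, a_9 = floor((19 + 9)/15) = 1.
  m_10 = 15*1 - 9 = 6, d_10 = (366 - 6^2)/15 = 330/15 = 22, a_10 = floor((19 + 6)/22) = 1.
  m_11 = 22*1 - 6 = 16, d_11 = (366 - 16^2)/22 = 110/22 = 5, a_11 = floor((19 + 16)/5) = 7.
  m_12 = 5*7 - 16 = 19, d_12 = (366 - 19^2)/5 = 5/5 = 1, a_12 = floor((19 + 19)/1) = 38.
  m_13 = 1*38 - 19 = 19, d_13 = (366 - 19^2)/1 = 5/1 = 5: (m_13, d_13) = (m_1, d_1) = (19, 5), so from here the quotients repeat a_1, ..., a_12; the period length is 12.
Hence the expansion of sqrt(366) is a_0 = 19 followed by the repeating block 7, 1, 1, 1, 2, 12, 2, 1, 1, 1, 7, 38 (period 12).

[19; (7, 1, 1, 1, 2, 12, 2, 1, 1, 1, 7, 38)]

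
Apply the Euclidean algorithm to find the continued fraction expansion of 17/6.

[2; 1, 5]

Run the Euclidean algorithm on 17 and 6; the successive quotients are the partial quotients a_0, a_1, ... (each step inverts the fractional part left over by the previous one):
  17 = 2*6 + 5, so a_0 = 2.
  6 = 1*5 + 1, so a_1 = 1.
  5 = 5*1 + 0, so a_2 = 5.
The remainder reaches 0 after 3 divisions, so the expansion has 3 partial quotients, read off in order.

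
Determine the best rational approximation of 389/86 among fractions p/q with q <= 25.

95/21

Expand x = 389/86 as a continued fraction with the Euclidean algorithm:
  389 = 4*86 + 45, so a_0 = 4.
  86 = 1*45 + 41, so a_1 = 1.
  45 = 1*41 + 4, so a_2 = 1.
  41 = 10*4 + 1, so a_3 = 10.
  4 = 4*1 + 0, so a_4 = 4.
so x = [4; 1, 1, 10, 4].
Convergents (p_i = a_i*p_{i-1} + p_{i-2}, q_i = a_i*q_{i-1} + q_{i-2} with p_{-2}=0, p_{-1}=1, q_{-2}=1, q_{-1}=0), until the denominator exceeds 25:
  i=0: a_0=4, p_0 = 4*1 + 0 = 4, q_0 = 4*0 + 1 = 1.
  i=1: a_1=1, p_1 = 1*4 + 1 = 5, q_1 = 1*1 + 0 = 1.
  i=2: a_2=1, p_2 = 1*5 + 4 = 9, q_2 = 1*1 + 1 = 2.
  i=3: a_3=10, p_3 = 10*9 + 5 = 95, q_3 = 10*2 + 1 = 21.
  i=4: a_4=4, p_4 = 4*95 + 9 = 389, q_4 = 4*21 + 2 = 86.
q_4 = 86 > 25, so the last convergent with denominator <= 25 is p_3/q_3 = 95/21.
The closest fraction with denominator <= 25 is either p_3/q_3 or the intermediate fraction (k*p_3 + p_2)/(k*q_3 + q_2) with the largest k >= 1 whose denominator stays <= 25; these approach x as k grows, and every other convergent or intermediate fraction in range is farther away.
Largest k: floor((25 - q_2)/q_3) = floor((25 - 2)/21) = 1.
That gives (1*95 + 9)/(1*21 + 2) = 104/23.
Compare the errors: |x - 95/21| = |389*21 - 95*86|/(86*21) = 1/1806, and |x - 104/23| = |389*23 - 104*86|/(86*23) = 3/1978.
Cross-multiplying, 1*1978 = 1978 < 5418 = 3*1806, so 1/1806 is smaller: the convergent 95/21 is closer to x than 104/23.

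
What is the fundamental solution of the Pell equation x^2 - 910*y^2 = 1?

(x, y) = (181, 6)

First expand sqrt(910) as a continued fraction. With x_i = (sqrt(910) + m_i)/d_i and (m_0, d_0) = (0, 1): a_0 = floor(sqrt(910)) = 30, since 30^2 = 900 <= 910 < 961 = 31^2.
Iterate m_{i+1} = d_i*a_i - m_i, d_{i+1} = (910 - m_{i+1}^2)/d_i, a_{i+1} = floor((a_0 + m_{i+1})/d_{i+1}):
  m_1 = 1*30 - 0 = 30, d_1 = (910 - 30^2)/1 = 10/1 = 10, a_1 = floor((30 + 30)/10) = 6.
  m_2 = 10*6 - 30 = 30, d_2 = (910 - 30^2)/10 = 10/10 = 1, a_2 = floor((30 + 30)/1) = 60.
  m_3 = 1*60 - 30 = 30, d_3 = (910 - 30^2)/1 = 10/1 = 10: (m_3, d_3) = (m_1, d_1) = (30, 10), so from here the quotients repeat a_1, a_2; the period length is 2.
So sqrt(910) = [30; (6, 60)] with period length k = 2.
k is even, so the fundamental solution of x^2 - 910y^2 = 1 is (p_{k-1}, q_{k-1}) = (p_1, q_1); compute convergents through index 1.
Convergents (p_i = a_i*p_{i-1} + p_{i-2}, q_i = a_i*q_{i-1} + q_{i-2} with p_{-2}=0, p_{-1}=1, q_{-2}=1, q_{-1}=0):
  i=0: a_0=30, p_0 = 30*1 + 0 = 30, q_0 = 30*0 + 1 = 1.
  i=1: a_1=6, p_1 = 6*30 + 1 = 181, q_1 = 6*1 + 0 = 6.
Check: 181^2 - 910*6^2 = 32761 - 32760 = 1, so (x, y) = (181, 6) solves the equation, and by the theorem it is the least positive solution.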